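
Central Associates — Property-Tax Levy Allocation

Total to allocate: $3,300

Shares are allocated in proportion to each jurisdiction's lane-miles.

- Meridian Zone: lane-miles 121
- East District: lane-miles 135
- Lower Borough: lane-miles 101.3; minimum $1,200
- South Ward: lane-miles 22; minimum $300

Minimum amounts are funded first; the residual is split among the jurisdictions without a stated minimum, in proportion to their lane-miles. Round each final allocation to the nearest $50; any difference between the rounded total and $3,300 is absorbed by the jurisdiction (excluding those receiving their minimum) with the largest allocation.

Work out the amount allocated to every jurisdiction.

Meridian Zone: $850 | East District: $950 | Lower Borough: $1,200 | South Ward: $300

Fund the minimums — Lower Borough $1,200; South Ward $300. Remaining pool $1,800.
Remaining pool split over remaining lane-miles 256: Meridian Zone 850.78 → $850; East District 949.22 → $950.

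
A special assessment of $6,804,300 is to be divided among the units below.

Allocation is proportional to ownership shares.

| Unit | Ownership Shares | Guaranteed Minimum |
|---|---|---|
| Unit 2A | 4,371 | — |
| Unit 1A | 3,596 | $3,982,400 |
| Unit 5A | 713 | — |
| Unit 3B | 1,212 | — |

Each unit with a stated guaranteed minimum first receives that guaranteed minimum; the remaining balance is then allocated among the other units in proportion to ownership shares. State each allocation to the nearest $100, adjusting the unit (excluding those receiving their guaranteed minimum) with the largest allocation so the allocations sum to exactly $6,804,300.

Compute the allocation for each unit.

Guaranteed amounts: Unit 1A $3,982,400. Remaining pool $2,821,900.
Remaining pool split over remaining ownership shares 6,296: Unit 2A 1,959,104.97 → $1,959,100; Unit 5A 319,570.31 → $319,600; Unit 3B 543,224.71 → $543,200.

Unit 2A: $1,959,100; Unit 1A: $3,982,400; Unit 5A: $319,600; Unit 3B: $543,200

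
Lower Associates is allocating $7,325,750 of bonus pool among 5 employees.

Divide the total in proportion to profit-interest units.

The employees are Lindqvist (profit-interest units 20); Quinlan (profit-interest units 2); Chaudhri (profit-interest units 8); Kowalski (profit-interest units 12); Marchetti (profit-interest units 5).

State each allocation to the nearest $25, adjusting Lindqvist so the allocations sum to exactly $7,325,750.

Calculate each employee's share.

Sum of profit-interest units: 47.
Pro-rata amounts: Lindqvist 20/47 × $7,325,750 = 3,117,340.43; Quinlan 2/47 × $7,325,750 = 311,734.04; Chaudhri 8/47 × $7,325,750 = 1,246,936.17; Kowalski 12/47 × $7,325,750 = 1,870,404.26; Marchetti 5/47 × $7,325,750 = 779,335.11.
Rounded to nearest $25: Lindqvist $3,117,350; Quinlan $311,725; Chaudhri $1,246,925; Kowalski $1,870,400; Marchetti $779,325. Sum = $7,325,725.
Difference $7,325,750 − $7,325,725 = +$25 applied to Lindqvist: Lindqvist becomes $3,117,375.

Lindqvist: $3,117,375 | Quinlan: $311,725 | Chaudhri: $1,246,925 | Kowalski: $1,870,400 | Marchetti: $779,325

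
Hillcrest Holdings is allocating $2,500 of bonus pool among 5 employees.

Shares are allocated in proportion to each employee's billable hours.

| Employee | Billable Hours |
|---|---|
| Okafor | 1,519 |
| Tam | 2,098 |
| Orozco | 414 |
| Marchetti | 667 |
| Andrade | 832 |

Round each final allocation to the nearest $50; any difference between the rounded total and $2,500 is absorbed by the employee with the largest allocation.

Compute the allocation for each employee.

Okafor: $700; Tam: $900; Orozco: $200; Marchetti: $300; Andrade: $400

Sum of billable hours: 5,530.
Unrounded shares: Okafor 1,519/5,530 × $2,500 = 686.71; Tam 2,098/5,530 × $2,500 = 948.46; Orozco 414/5,530 × $2,500 = 187.16; Marchetti 667/5,530 × $2,500 = 301.54; Andrade 832/5,530 × $2,500 = 376.13.
At nearest $50: Okafor $700; Tam $950; Orozco $200; Marchetti $300; Andrade $400. Sum = $2,550.
Difference $2,500 − $2,550 = −$50 applied to largest allocation (Tam): Tam becomes $900.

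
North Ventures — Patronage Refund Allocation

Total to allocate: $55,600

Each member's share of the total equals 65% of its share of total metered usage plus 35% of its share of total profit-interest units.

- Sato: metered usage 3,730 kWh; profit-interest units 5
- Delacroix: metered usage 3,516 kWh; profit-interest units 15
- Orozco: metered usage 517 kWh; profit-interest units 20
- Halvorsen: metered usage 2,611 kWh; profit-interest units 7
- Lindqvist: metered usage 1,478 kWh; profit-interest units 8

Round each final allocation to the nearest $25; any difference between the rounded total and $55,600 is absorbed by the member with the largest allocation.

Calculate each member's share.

Sato: $13,150 · Delacroix: $16,025 · Orozco: $8,650 · Halvorsen: $10,450 · Lindqvist: $7,325

Metered usage total 11,852; profit-interest units total 55.
Combined weights (65% metered usage + 35% profit-interest units): Sato 0.2364; Delacroix 0.2883; Orozco 0.1556; Halvorsen 0.1877; Lindqvist 0.1320.
Unrounded shares: Sato 13,142.88; Delacroix 16,028.52; Orozco 8,652.84; Halvorsen 10,438.38; Lindqvist 7,337.37.
After rounding ($25): Sato $13,150; Delacroix $16,025; Orozco $8,650; Halvorsen $10,450; Lindqvist $7,325. Sum = $55,600.
No rounding difference to absorb.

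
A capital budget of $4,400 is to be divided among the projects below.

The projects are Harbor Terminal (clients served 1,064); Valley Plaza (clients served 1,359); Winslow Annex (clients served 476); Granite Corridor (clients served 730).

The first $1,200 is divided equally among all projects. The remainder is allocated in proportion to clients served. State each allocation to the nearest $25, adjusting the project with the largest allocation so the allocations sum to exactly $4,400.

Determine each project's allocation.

First tranche $1,200 split equally: $300 each.
Remainder $3,200 by clients served (total 3,629): Harbor Terminal 938.22 → $950; Valley Plaza 1,198.35 → $1,200; Winslow Annex 419.73 → $425; Granite Corridor 643.70 → $650.
Rounding difference −$25 on remainder applied to Valley Plaza.
Totals: Harbor Terminal $300 + $950 = $1,250; Valley Plaza $300 + $1,175 = $1,475; Winslow Annex $300 + $425 = $725; Granite Corridor $300 + $650 = $950.

Harbor Terminal: $1,250; Valley Plaza: $1,475; Winslow Annex: $725; Granite Corridor: $950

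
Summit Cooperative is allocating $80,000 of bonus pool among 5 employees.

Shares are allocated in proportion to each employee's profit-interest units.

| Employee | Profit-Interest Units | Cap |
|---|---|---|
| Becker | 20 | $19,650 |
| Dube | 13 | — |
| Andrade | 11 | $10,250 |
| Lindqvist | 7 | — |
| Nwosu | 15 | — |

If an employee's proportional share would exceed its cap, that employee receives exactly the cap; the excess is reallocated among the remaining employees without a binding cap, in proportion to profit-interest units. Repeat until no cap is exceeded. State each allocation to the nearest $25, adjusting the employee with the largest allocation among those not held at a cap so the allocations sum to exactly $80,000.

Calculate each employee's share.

Becker: $19,650; Dube: $18,600; Andrade: $10,250; Lindqvist: $10,025; Nwosu: $21,475

Sum of profit-interest units: 66.
Unconstrained shares: Becker 24,242.42; Dube 15,757.58; Andrade 13,333.33; Lindqvist 8,484.85; Nwosu 18,181.82.
Cap binds for Becker ($19,650), Andrade ($10,250); balance $50,100 reallocated over remaining profit-interest units 35.
Shares after redistribution: Dube 18,608.57 → $18,600; Lindqvist 10,020.00 → $10,025; Nwosu 21,471.43 → $21,475.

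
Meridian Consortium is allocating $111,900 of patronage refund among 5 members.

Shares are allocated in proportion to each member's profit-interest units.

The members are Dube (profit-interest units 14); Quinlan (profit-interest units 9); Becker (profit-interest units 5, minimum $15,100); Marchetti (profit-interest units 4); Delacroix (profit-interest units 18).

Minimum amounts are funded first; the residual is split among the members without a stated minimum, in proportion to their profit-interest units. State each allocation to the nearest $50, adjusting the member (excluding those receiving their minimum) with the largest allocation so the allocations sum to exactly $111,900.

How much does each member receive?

Fund the minimums — Becker $15,100. Remaining pool $96,800.
Remaining pool split over remaining profit-interest units 45: Dube 30,115.56 → $30,100; Quinlan 19,360.00 → $19,350; Marchetti 8,604.44 → $8,600; Delacroix 38,720.00 → $38,700.
Rounding difference +$50 applied to Delacroix → $38,750.

Dube: $30,100 | Quinlan: $19,350 | Becker: $15,100 | Marchetti: $8,600 | Delacroix: $38,750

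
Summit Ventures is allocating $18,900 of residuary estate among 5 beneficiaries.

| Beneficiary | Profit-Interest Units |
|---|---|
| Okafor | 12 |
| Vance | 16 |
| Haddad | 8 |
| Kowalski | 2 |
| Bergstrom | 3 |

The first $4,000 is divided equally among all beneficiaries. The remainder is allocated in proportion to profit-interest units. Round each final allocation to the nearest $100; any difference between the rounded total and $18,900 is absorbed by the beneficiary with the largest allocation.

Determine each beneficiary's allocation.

Okafor: $5,200 | Vance: $6,600 | Haddad: $3,700 | Kowalski: $1,500 | Bergstrom: $1,900

$4,000 shared equally gives $800 per beneficiary.
Remainder $14,900 by profit-interest units (total 41): Okafor 4,360.98 → $4,400; Vance 5,814.63 → $5,800; Haddad 2,907.32 → $2,900; Kowalski 726.83 → $700; Bergstrom 1,090.24 → $1,100.
Totals: Okafor $800 + $4,400 = $5,200; Vance $800 + $5,800 = $6,600; Haddad $800 + $2,900 = $3,700; Kowalski $800 + $700 = $1,500; Bergstrom $800 + $1,100 = $1,900.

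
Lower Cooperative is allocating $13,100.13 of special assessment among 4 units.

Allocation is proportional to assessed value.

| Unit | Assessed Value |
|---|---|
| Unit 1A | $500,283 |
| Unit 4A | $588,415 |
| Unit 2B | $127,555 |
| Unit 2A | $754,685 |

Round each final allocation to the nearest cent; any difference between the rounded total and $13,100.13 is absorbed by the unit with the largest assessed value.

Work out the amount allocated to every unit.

Total assessed value = 500,283 + 588,415 + 127,555 + 754,685 = 1,970,938.
Proportional shares: Unit 1A 3,325.2047; Unit 4A 3,910.9870; Unit 2B 847.8131; Unit 2A 5,016.1251.
Rounded to nearest cent: Unit 1A $3,325.20; Unit 4A $3,910.99; Unit 2B $847.81; Unit 2A $5,016.13. Sum = $13,100.13.
No rounding difference to absorb.

Unit 1A: $3,325.20 · Unit 4A: $3,910.99 · Unit 2B: $847.81 · Unit 2A: $5,016.13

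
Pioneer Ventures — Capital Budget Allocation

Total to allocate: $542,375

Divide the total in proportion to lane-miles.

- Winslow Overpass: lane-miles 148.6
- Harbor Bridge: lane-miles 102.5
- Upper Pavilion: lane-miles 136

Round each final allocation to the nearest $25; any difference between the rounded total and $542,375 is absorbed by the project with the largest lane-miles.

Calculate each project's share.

Winslow Overpass: $208,200; Harbor Bridge: $143,625; Upper Pavilion: $190,550

Lane-miles total: 148.6 + 102.5 + 136 = 387.1.
Unrounded shares: Winslow Overpass 208,206.99; Harbor Bridge 143,615.18; Upper Pavilion 190,552.83.
At nearest $25: Winslow Overpass $208,200; Harbor Bridge $143,625; Upper Pavilion $190,550. Sum = $542,375.
Rounded total matches; no reconciliation needed.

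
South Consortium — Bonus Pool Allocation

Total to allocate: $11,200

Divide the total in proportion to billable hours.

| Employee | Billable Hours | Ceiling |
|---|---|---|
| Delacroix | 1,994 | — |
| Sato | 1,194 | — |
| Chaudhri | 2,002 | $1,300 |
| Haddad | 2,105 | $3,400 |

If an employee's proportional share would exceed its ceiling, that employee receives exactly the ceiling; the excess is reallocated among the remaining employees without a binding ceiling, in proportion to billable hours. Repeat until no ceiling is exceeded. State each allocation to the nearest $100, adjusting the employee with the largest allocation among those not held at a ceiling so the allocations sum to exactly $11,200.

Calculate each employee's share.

Combined billable hours = 7,295.
Unconstrained shares: Delacroix 3,061.38; Sato 1,833.15; Chaudhri 3,073.67; Haddad 3,231.80.
Cap binds for Chaudhri ($1,300); balance $9,900 reallocated over remaining billable hours 5,293.
Cap binds for Haddad ($3,400); balance $6,500 reallocated over remaining billable hours 3,188.
Shares after redistribution: Delacroix 4,065.56 → $4,100; Sato 2,434.44 → $2,400.

Delacroix: $4,100 · Sato: $2,400 · Chaudhri: $1,300 · Haddad: $3,400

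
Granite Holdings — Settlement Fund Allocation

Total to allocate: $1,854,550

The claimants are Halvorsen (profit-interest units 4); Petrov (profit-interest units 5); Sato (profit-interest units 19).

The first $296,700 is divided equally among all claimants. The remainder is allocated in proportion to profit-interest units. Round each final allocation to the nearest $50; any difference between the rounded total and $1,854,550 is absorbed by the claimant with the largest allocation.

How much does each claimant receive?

Equal tier: $296,700 ÷ 3 = $98,900 apiece.
Remainder $1,557,850 by profit-interest units (total 28): Halvorsen 222,550.00 → $222,550; Petrov 278,187.50 → $278,200; Sato 1,057,112.50 → $1,057,100.
Totals: Halvorsen $98,900 + $222,550 = $321,450; Petrov $98,900 + $278,200 = $377,100; Sato $98,900 + $1,057,100 = $1,156,000.

Halvorsen: $321,450 | Petrov: $377,100 | Sato: $1,156,000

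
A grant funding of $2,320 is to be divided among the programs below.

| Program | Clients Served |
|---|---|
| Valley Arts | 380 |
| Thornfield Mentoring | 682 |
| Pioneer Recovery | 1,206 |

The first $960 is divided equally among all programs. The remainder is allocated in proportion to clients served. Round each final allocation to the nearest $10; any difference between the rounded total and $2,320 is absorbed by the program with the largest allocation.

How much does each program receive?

$960 shared equally gives $320 per program.
Remainder $1,360 by clients served (total 2,268): Valley Arts 227.87 → $230; Thornfield Mentoring 408.96 → $410; Pioneer Recovery 723.17 → $720.
Totals: Valley Arts $320 + $230 = $550; Thornfield Mentoring $320 + $410 = $730; Pioneer Recovery $320 + $720 = $1,040.

Valley Arts: $550; Thornfield Mentoring: $730; Pioneer Recovery: $1,040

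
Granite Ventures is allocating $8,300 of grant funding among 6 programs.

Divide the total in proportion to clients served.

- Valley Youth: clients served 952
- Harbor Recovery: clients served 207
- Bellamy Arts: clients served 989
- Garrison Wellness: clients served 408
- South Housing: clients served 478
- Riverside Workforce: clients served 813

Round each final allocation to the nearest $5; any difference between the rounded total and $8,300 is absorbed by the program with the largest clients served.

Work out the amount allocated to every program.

Combined clients served = 952 + 207 + 989 + 408 + 478 + 813 = 3,847.
Unrounded shares: Valley Youth 2,053.96; Harbor Recovery 446.61; Bellamy Arts 2,133.79; Garrison Wellness 880.27; South Housing 1,031.30; Riverside Workforce 1,754.07.
After rounding ($5): Valley Youth $2,055; Harbor Recovery $445; Bellamy Arts $2,135; Garrison Wellness $880; South Housing $1,030; Riverside Workforce $1,755. Sum = $8,300.
Rounded total matches; no reconciliation needed.

Valley Youth: $2,055; Harbor Recovery: $445; Bellamy Arts: $2,135; Garrison Wellness: $880; South Housing: $1,030; Riverside Workforce: $1,755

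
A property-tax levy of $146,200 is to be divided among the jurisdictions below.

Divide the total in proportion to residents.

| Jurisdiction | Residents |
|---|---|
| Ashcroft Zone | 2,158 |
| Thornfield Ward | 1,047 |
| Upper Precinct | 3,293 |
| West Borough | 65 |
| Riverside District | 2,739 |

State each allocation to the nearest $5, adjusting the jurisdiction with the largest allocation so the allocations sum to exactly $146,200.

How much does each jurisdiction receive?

Total residents = 9,302.
Unrounded shares: Ashcroft Zone 2,158/9,302 × $146,200 = 33,917.39; Thornfield Ward 1,047/9,302 × $146,200 = 16,455.75; Upper Precinct 3,293/9,302 × $146,200 = 51,756.25; West Borough 65/9,302 × $146,200 = 1,021.61; Riverside District 2,739/9,302 × $146,200 = 43,049.00.
At nearest $5: Ashcroft Zone $33,915; Thornfield Ward $16,455; Upper Precinct $51,755; West Borough $1,020; Riverside District $43,050. Sum = $146,195.
Difference $146,200 − $146,195 = +$5 applied to largest allocation (Upper Precinct): Upper Precinct becomes $51,760.

Ashcroft Zone: $33,915 | Thornfield Ward: $16,455 | Upper Precinct: $51,760 | West Borough: $1,020 | Riverside District: $43,050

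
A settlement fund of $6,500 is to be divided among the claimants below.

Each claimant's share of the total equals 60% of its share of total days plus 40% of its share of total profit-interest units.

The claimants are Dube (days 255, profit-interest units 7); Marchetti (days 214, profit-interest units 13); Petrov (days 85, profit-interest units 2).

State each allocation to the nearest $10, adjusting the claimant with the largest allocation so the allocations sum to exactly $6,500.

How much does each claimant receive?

Dube: $2,620 | Marchetti: $3,050 | Petrov: $830

Days total 554; profit-interest units total 22.
Combined weights (60% days + 40% profit-interest units): Dube 0.4034; Marchetti 0.4681; Petrov 0.1284.
Proportional shares: Dube 2,622.40; Marchetti 3,042.86; Petrov 834.74.
At nearest $10: Dube $2,620; Marchetti $3,040; Petrov $830. Sum = $6,490.
Difference $6,500 − $6,490 = +$10 applied to largest allocation (Marchetti): Marchetti becomes $3,050.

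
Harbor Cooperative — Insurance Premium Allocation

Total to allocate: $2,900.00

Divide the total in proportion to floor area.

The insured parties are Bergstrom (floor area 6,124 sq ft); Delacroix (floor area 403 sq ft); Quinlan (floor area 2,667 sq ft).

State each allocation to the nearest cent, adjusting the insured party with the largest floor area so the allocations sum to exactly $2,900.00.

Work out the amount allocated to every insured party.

Bergstrom: $1,931.65 · Delacroix: $127.12 · Quinlan: $841.23

Sum of floor area: 6,124 + 403 + 2,667 = 9,194.
Proportional shares: Bergstrom 1,931.6511; Delacroix 127.1155; Quinlan 841.2334.
After rounding (cent): Bergstrom $1,931.65; Delacroix $127.12; Quinlan $841.23. Sum = $2,900.00.
Rounded total matches; no reconciliation needed.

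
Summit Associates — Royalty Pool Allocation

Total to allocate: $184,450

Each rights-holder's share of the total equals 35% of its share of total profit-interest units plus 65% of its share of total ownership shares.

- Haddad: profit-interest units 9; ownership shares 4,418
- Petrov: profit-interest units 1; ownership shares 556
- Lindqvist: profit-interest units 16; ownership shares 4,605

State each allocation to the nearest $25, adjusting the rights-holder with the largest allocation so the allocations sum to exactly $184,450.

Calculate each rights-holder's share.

Profit-interest units total 26; ownership shares total 9,579.
Blended shares (35% profit-interest units + 65% ownership shares): Haddad 0.4209; Petrov 0.0512; Lindqvist 0.5279.
Raw shares: Haddad 77,643.32; Petrov 9,441.98; Lindqvist 97,364.71.
At nearest $25: Haddad $77,650; Petrov $9,450; Lindqvist $97,375. Sum = $184,475.
Difference $184,450 − $184,475 = −$25 applied to largest allocation (Lindqvist): Lindqvist becomes $97,350.

Haddad: $77,650 · Petrov: $9,450 · Lindqvist: $97,350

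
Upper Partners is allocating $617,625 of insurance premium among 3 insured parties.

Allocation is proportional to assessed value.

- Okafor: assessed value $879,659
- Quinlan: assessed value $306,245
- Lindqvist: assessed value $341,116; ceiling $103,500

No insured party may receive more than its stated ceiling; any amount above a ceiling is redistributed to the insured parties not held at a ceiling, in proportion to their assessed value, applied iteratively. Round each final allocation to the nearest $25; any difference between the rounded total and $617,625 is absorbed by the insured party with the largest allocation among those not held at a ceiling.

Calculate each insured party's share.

Okafor: $381,350; Quinlan: $132,775; Lindqvist: $103,500

Combined assessed value = 1,527,020.
Unconstrained shares: Okafor 355,790.62; Quinlan 123,865.15; Lindqvist 137,969.23.
Capped: Lindqvist ($103,500); balance $514,125 reallocated over remaining assessed value 1,185,904.
Shares after redistribution: Okafor 381,358.60 → $381,350; Quinlan 132,766.40 → $132,775.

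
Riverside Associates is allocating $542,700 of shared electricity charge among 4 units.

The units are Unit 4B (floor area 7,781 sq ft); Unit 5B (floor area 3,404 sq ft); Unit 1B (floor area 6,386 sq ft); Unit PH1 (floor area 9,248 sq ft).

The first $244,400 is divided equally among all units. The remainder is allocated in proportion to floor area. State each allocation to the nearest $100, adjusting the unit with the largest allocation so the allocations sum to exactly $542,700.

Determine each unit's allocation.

Unit 4B: $147,600 · Unit 5B: $99,000 · Unit 1B: $132,100 · Unit PH1: $164,000

First tranche $244,400 split equally: $61,100 each.
Remainder $298,300 by floor area (total 26,819): Unit 4B 86,545.82 → $86,500; Unit 5B 37,861.71 → $37,900; Unit 1B 71,029.64 → $71,000; Unit PH1 102,862.84 → $102,900.
Totals: Unit 4B $61,100 + $86,500 = $147,600; Unit 5B $61,100 + $37,900 = $99,000; Unit 1B $61,100 + $71,000 = $132,100; Unit PH1 $61,100 + $102,900 = $164,000.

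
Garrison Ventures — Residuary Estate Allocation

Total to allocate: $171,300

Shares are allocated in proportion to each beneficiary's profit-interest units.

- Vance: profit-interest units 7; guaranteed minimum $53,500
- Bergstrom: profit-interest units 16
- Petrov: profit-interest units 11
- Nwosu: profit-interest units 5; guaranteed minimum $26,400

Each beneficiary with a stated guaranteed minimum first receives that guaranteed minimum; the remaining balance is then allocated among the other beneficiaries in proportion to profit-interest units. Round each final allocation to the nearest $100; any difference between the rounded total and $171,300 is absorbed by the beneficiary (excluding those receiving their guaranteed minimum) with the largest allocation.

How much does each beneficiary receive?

Vance: $53,500; Bergstrom: $54,200; Petrov: $37,200; Nwosu: $26,400

Minimums first: Vance $53,500; Nwosu $26,400. Remaining pool $91,400.
Remaining pool split over remaining profit-interest units 27: Bergstrom 54,162.96 → $54,200; Petrov 37,237.04 → $37,200.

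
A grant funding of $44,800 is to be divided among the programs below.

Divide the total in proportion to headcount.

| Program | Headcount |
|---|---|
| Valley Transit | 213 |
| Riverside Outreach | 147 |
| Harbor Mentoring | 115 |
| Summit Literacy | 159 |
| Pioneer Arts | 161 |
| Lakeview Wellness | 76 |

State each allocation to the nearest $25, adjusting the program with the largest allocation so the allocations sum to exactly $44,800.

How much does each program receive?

Combined headcount = 871.
Unrounded shares: Valley Transit 213/871 × $44,800 = 10,955.68; Riverside Outreach 147/871 × $44,800 = 7,560.96; Harbor Mentoring 115/871 × $44,800 = 5,915.04; Summit Literacy 159/871 × $44,800 = 8,178.19; Pioneer Arts 161/871 × $44,800 = 8,281.06; Lakeview Wellness 76/871 × $44,800 = 3,909.07.
After rounding ($25): Valley Transit $10,950; Riverside Outreach $7,550; Harbor Mentoring $5,925; Summit Literacy $8,175; Pioneer Arts $8,275; Lakeview Wellness $3,900. Sum = $44,775.
Difference $44,800 − $44,775 = +$25 applied to largest allocation (Valley Transit): Valley Transit becomes $10,975.

Valley Transit: $10,975 | Riverside Outreach: $7,550 | Harbor Mentoring: $5,925 | Summit Literacy: $8,175 | Pioneer Arts: $8,275 | Lakeview Wellness: $3,900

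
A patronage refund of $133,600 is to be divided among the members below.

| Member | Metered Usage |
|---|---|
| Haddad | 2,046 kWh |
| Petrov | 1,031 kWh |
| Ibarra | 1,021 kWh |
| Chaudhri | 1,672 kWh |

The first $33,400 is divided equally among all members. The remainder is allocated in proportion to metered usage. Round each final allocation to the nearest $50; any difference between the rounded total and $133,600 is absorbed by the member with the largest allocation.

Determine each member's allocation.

Equal tier: $33,400 ÷ 4 = $8,350 apiece.
Remainder $100,200 by metered usage (total 5,770): Haddad 35,530.19 → $35,550; Petrov 17,904.02 → $17,900; Ibarra 17,730.36 → $17,750; Chaudhri 29,035.42 → $29,050.
Rounding difference −$50 on remainder applied to Haddad.
Totals: Haddad $8,350 + $35,500 = $43,850; Petrov $8,350 + $17,900 = $26,250; Ibarra $8,350 + $17,750 = $26,100; Chaudhri $8,350 + $29,050 = $37,400.

Haddad: $43,850 | Petrov: $26,250 | Ibarra: $26,100 | Chaudhri: $37,400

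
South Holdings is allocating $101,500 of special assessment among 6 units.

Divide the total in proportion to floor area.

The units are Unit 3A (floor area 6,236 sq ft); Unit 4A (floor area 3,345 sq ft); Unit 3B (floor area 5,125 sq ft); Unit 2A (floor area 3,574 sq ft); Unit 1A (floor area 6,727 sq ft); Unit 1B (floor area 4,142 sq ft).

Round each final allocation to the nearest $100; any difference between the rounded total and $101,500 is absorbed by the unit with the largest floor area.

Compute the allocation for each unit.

Sum of floor area: 29,149.
Pro-rata amounts: Unit 3A 6,236/29,149 × $101,500 = 21,714.43; Unit 4A 3,345/29,149 × $101,500 = 11,647.66; Unit 3B 5,125/29,149 × $101,500 = 17,845.81; Unit 2A 3,574/29,149 × $101,500 = 12,445.06; Unit 1A 6,727/29,149 × $101,500 = 23,424.15; Unit 1B 4,142/29,149 × $101,500 = 14,422.90.
At nearest $100: Unit 3A $21,700; Unit 4A $11,600; Unit 3B $17,800; Unit 2A $12,400; Unit 1A $23,400; Unit 1B $14,400. Sum = $101,300.
Difference $101,500 − $101,300 = +$200 applied to largest floor area (Unit 1A): Unit 1A becomes $23,600.

Unit 3A: $21,700 · Unit 4A: $11,600 · Unit 3B: $17,800 · Unit 2A: $12,400 · Unit 1A: $23,600 · Unit 1B: $14,400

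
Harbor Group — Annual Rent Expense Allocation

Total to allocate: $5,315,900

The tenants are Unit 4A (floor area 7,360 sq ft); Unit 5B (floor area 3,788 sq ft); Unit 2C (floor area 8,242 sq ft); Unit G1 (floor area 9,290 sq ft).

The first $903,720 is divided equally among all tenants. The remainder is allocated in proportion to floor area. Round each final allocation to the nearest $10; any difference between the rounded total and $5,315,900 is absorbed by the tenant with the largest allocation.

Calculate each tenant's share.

Equal tier: $903,720 ÷ 4 = $225,930 apiece.
Remainder $4,412,180 by floor area (total 28,680): Unit 4A 1,132,274.92 → $1,132,270; Unit 5B 582,752.37 → $582,750; Unit 2C 1,267,963.30 → $1,267,960; Unit G1 1,429,189.41 → $1,429,190.
Rounding difference +$10 on remainder applied to Unit G1.
Totals: Unit 4A $225,930 + $1,132,270 = $1,358,200; Unit 5B $225,930 + $582,750 = $808,680; Unit 2C $225,930 + $1,267,960 = $1,493,890; Unit G1 $225,930 + $1,429,200 = $1,655,130.

Unit 4A: $1,358,200; Unit 5B: $808,680; Unit 2C: $1,493,890; Unit G1: $1,655,130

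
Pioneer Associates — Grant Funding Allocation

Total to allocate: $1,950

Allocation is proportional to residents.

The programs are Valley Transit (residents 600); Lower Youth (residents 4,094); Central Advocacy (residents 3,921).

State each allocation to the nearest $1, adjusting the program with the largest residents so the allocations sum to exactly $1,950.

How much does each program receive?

Residents total: 8,615.
Unrounded shares: Valley Transit 600/8,615 × $1,950 = 135.81; Lower Youth 4,094/8,615 × $1,950 = 926.67; Central Advocacy 3,921/8,615 × $1,950 = 887.52.
At nearest $1: Valley Transit $136; Lower Youth $927; Central Advocacy $888. Sum = $1,951.
Difference $1,950 − $1,951 = −$1 applied to largest residents (Lower Youth): Lower Youth becomes $926.

Valley Transit: $136 | Lower Youth: $926 | Central Advocacy: $888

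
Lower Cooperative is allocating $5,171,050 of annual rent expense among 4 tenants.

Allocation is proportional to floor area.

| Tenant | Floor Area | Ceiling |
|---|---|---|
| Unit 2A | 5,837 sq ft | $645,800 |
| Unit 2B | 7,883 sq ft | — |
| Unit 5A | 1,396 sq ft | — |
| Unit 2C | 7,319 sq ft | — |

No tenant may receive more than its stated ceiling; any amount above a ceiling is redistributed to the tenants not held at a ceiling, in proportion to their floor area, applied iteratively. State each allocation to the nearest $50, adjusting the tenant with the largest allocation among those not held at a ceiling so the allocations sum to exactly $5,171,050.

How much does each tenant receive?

Unit 2A: $645,800; Unit 2B: $2,149,200; Unit 5A: $380,600; Unit 2C: $1,995,450

Floor area total: 22,435.
Pro-rata shares before constraints: Unit 2A 1,345,371.91; Unit 2B 1,816,955.08; Unit 5A 321,764.47; Unit 2C 1,686,958.54.
Capped: Unit 2A ($645,800); residual $4,525,250 reallocated over remaining floor area 16,598.
Shares after redistribution: Unit 2B 2,149,207.48 → $2,149,200; Unit 5A 380,603.02 → $380,600; Unit 2C 1,995,439.50 → $1,995,450.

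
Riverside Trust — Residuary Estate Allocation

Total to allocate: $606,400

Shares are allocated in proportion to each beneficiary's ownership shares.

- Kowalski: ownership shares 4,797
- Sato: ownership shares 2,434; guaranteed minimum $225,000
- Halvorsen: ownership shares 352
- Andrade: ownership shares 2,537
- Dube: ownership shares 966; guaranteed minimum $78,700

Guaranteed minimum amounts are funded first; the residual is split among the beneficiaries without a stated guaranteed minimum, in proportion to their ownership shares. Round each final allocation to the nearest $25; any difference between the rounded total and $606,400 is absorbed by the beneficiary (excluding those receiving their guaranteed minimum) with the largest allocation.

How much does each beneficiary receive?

Guaranteed amounts: Sato $225,000; Dube $78,700. Residual $302,700.
Residual split over remaining ownership shares 7,686: Kowalski 188,921.66 → $188,925; Halvorsen 13,862.92 → $13,875; Andrade 99,915.42 → $99,925.
Rounding difference −$25 applied to Kowalski → $188,900.

Kowalski: $188,900 · Sato: $225,000 · Halvorsen: $13,875 · Andrade: $99,925 · Dube: $78,700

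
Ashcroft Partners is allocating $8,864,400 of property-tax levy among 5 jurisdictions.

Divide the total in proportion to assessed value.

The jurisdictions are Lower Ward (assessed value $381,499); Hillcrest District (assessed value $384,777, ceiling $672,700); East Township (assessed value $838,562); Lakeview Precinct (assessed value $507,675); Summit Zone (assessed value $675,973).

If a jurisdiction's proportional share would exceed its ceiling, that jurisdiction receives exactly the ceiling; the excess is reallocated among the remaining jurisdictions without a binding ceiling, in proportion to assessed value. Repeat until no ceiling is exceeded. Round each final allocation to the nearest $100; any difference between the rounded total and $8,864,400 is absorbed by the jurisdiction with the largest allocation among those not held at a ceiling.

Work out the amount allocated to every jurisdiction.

Lower Ward: $1,300,100 · Hillcrest District: $672,700 · East Township: $2,857,800 · Lakeview Precinct: $1,730,100 · Summit Zone: $2,303,700

Sum of assessed value: 2,788,486.
Proportional shares (ignoring caps): Lower Ward 1,212,758.37; Hillcrest District 1,223,178.90; East Township 2,665,729.36; Lakeview Precinct 1,613,862.96; Summit Zone 2,148,870.41.
Cap binds for Hillcrest District ($672,700); balance $8,191,700 reallocated over remaining assessed value 2,403,709.
Shares after redistribution: Lower Ward 1,300,126.33 → $1,300,100; East Township 2,857,770.36 → $2,857,800; Lakeview Precinct 1,730,126.77 → $1,730,100; Summit Zone 2,303,676.54 → $2,303,700.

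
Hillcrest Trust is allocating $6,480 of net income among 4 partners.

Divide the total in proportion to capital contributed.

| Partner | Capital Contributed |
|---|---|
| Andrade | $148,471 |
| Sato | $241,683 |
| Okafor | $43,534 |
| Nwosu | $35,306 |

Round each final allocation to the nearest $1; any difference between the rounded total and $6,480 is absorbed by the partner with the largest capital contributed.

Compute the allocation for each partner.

Andrade: $2,051 | Sato: $3,339 | Okafor: $602 | Nwosu: $488

Sum of capital contributed: 148,471 + 241,683 + 43,534 + 35,306 = 468,994.
Proportional shares: Andrade 2,051.40; Sato 3,339.29; Okafor 601.501; Nwosu 487.82.
Rounded to nearest $1: Andrade $2,051; Sato $3,339; Okafor $602; Nwosu $488. Sum = $6,480.
Rounded total matches; no reconciliation needed.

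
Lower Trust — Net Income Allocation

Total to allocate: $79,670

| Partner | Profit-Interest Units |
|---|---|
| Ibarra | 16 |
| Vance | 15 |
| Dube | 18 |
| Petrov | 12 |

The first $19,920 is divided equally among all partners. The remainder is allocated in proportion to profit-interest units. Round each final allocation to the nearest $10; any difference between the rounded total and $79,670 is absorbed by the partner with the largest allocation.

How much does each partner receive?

$19,920 shared equally gives $4,980 per partner.
Remainder $59,750 by profit-interest units (total 61): Ibarra 15,672.13 → $15,670; Vance 14,692.62 → $14,690; Dube 17,631.15 → $17,630; Petrov 11,754.10 → $11,750.
Rounding difference +$10 on remainder applied to Dube.
Totals: Ibarra $4,980 + $15,670 = $20,650; Vance $4,980 + $14,690 = $19,670; Dube $4,980 + $17,640 = $22,620; Petrov $4,980 + $11,750 = $16,730.

Ibarra: $20,650; Vance: $19,670; Dube: $22,620; Petrov: $16,730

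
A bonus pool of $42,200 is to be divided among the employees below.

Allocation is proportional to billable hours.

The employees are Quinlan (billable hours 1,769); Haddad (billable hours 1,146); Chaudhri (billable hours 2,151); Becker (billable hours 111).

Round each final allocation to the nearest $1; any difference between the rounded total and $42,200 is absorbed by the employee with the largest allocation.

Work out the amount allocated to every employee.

Quinlan: $14,420; Haddad: $9,342; Chaudhri: $17,533; Becker: $905

Total billable hours = 5,177.
Proportional shares: Quinlan 1,769/5,177 × $42,200 = 14,419.90; Haddad 1,146/5,177 × $42,200 = 9,341.55; Chaudhri 2,151/5,177 × $42,200 = 17,533.75; Becker 111/5,177 × $42,200 = 904.81.
At nearest $1: Quinlan $14,420; Haddad $9,342; Chaudhri $17,534; Becker $905. Sum = $42,201.
Difference $42,200 − $42,201 = −$1 applied to largest allocation (Chaudhri): Chaudhri becomes $17,533.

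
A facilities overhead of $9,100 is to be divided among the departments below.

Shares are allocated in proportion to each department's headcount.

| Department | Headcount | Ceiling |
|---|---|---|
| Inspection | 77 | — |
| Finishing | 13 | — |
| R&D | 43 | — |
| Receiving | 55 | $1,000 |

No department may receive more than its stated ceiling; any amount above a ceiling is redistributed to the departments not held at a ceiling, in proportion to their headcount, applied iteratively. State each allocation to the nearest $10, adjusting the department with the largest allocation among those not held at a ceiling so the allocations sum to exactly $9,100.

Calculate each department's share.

Combined headcount = 188.
Unconstrained shares: Inspection 3,727.13; Finishing 629.26; R&D 2,081.38; Receiving 2,662.23.
Held at cap: Receiving ($1,000); remaining pool $8,100 reallocated over remaining headcount 133.
Shares after redistribution: Inspection 4,689.47 → $4,690; Finishing 791.73 → $790; R&D 2,618.80 → $2,620.

Inspection: $4,690 · Finishing: $790 · R&D: $2,620 · Receiving: $1,000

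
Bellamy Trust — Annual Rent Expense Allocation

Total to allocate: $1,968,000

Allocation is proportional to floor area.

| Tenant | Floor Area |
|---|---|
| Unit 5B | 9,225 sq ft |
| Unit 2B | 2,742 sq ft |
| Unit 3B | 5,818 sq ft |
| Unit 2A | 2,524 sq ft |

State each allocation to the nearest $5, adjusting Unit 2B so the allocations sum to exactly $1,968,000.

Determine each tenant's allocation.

Unit 5B: $893,930 · Unit 2B: $265,705 · Unit 3B: $563,780 · Unit 2A: $244,585

Sum of floor area: 20,309.
Pro-rata amounts: Unit 5B 9,225/20,309 × $1,968,000 = 893,928.80; Unit 2B 2,742/20,309 × $1,968,000 = 265,707.62; Unit 3B 5,818/20,309 × $1,968,000 = 563,780.79; Unit 2A 2,524/20,309 × $1,968,000 = 244,582.80.
At nearest $5: Unit 5B $893,930; Unit 2B $265,710; Unit 3B $563,780; Unit 2A $244,585. Sum = $1,968,005.
Difference $1,968,000 − $1,968,005 = −$5 applied to Unit 2B: Unit 2B becomes $265,705.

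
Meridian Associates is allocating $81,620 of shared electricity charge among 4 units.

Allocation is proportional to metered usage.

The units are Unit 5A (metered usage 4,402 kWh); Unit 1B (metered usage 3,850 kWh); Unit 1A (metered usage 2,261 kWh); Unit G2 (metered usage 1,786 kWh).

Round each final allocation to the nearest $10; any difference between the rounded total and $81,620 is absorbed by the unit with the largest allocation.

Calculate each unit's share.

Unit 5A: $29,220 · Unit 1B: $25,550 · Unit 1A: $15,000 · Unit G2: $11,850

Sum of metered usage: 12,299.
Unrounded shares: Unit 5A 4,402/12,299 × $81,620 = 29,213.04; Unit 1B 3,850/12,299 × $81,620 = 25,549.80; Unit 1A 2,261/12,299 × $81,620 = 15,004.70; Unit G2 1,786/12,299 × $81,620 = 11,852.45.
Rounded to nearest $10: Unit 5A $29,210; Unit 1B $25,550; Unit 1A $15,000; Unit G2 $11,850. Sum = $81,610.
Difference $81,620 − $81,610 = +$10 applied to largest allocation (Unit 5A): Unit 5A becomes $29,220.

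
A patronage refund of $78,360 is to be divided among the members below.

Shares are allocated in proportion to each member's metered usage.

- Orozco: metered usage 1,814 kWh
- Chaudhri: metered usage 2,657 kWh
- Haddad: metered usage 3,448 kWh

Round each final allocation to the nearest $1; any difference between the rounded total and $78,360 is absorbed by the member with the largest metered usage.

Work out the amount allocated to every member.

Orozco: $17,950 | Chaudhri: $26,292 | Haddad: $34,118

Total metered usage = 7,919.
Proportional shares: Orozco 1,814/7,919 × $78,360 = 17,949.87; Chaudhri 2,657/7,919 × $78,360 = 26,291.52; Haddad 3,448/7,919 × $78,360 = 34,118.61.
At nearest $1: Orozco $17,950; Chaudhri $26,292; Haddad $34,119. Sum = $78,361.
Difference $78,360 − $78,361 = −$1 applied to largest metered usage (Haddad): Haddad becomes $34,118.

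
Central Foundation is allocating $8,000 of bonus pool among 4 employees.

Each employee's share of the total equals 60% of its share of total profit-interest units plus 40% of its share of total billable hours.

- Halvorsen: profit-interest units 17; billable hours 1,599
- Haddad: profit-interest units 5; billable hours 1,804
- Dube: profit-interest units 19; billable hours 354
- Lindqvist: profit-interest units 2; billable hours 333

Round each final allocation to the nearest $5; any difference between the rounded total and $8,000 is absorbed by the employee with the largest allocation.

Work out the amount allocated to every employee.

Halvorsen: $3,145; Haddad: $1,970; Dube: $2,400; Lindqvist: $485

Profit-interest units total 43; billable hours total 4,090.
Composite weights (60% profit-interest units + 40% billable hours): Halvorsen 0.3936; Haddad 0.2462; Dube 0.2997; Lindqvist 0.0605.
Unrounded shares: Halvorsen 3,148.73; Haddad 1,969.58; Dube 2,397.90; Lindqvist 483.79.
Rounded to nearest $5: Halvorsen $3,150; Haddad $1,970; Dube $2,400; Lindqvist $485. Sum = $8,005.
Difference $8,000 − $8,005 = −$5 applied to largest allocation (Halvorsen): Halvorsen becomes $3,145.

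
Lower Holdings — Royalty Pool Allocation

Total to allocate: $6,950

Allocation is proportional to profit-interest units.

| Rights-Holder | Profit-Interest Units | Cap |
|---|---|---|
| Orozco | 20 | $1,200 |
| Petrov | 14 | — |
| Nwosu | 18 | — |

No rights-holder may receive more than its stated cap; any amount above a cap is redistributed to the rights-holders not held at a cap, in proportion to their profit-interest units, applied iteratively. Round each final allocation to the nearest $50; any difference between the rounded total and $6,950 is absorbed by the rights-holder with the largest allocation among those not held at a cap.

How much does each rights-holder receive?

Orozco: $1,200 | Petrov: $2,500 | Nwosu: $3,250

Combined profit-interest units = 52.
Unconstrained shares: Orozco 2,673.08; Petrov 1,871.15; Nwosu 2,405.77.
Held at cap: Orozco ($1,200); balance $5,750 reallocated over remaining profit-interest units 32.
Shares after redistribution: Petrov 2,515.62 → $2,500; Nwosu 3,234.38 → $3,250.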